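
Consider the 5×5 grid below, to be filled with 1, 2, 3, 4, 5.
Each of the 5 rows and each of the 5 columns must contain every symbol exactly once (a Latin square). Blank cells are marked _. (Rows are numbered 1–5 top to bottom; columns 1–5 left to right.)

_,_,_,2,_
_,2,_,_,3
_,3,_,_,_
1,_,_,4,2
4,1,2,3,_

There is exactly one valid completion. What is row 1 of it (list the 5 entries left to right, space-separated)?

Row 2, column 1: row 2 has {2, 3} and column 1 has {1, 4}, leaving only 5.
Row 1, column 1: row 1 has {2} and column 1 has {1, 4, 5}, leaving only 3.
Row 2, column 4: row 2 has {2, 3, 5} and column 4 has {2, 3, 4}, leaving only 1.
Row 2, column 3: row 2 has {1, 2, 3, 5} and column 3 has {2}, leaving only 4.
Row 3, column 1: row 3 has {3} and column 1 has {1, 3, 4, 5}, leaving only 2.
Row 3, column 4: row 3 has {2, 3} and column 4 has {1, 2, 3, 4}, leaving only 5.
Row 3, column 3: row 3 has {2, 3, 5} and column 3 has {2, 4}, leaving only 1.
Row 1, column 3: row 1 has {2, 3} and column 3 has {1, 2, 4}, leaving only 5.
Row 1, column 2: row 1 has {2, 3, 5} and column 2 has {1, 2, 3}, leaving only 4.
Row 1, column 5: row 1 has {2, 3, 4, 5} and column 5 has {2, 3}, leaving only 1.
So row 1 reads: 3 4 5 2 1.

3 4 5 2 1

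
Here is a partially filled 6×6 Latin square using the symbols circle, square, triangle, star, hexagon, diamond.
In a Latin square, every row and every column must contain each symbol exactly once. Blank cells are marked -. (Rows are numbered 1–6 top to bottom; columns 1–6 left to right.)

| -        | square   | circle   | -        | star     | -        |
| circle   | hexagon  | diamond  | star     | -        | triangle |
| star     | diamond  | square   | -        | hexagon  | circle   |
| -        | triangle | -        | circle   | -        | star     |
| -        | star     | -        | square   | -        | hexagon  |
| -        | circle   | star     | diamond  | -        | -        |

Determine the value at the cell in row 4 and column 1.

Row 1, column 6: row 1 has {circle, square, star} and column 6 has {circle, triangle, star, hexagon}, leaving only diamond.
Row 2, column 5: row 2 has {circle, triangle, star, hexagon, diamond} and column 5 has {star, hexagon}, leaving only square.
Row 3, column 4: row 3 has {circle, square, star, hexagon, diamond} and column 4 has {circle, square, star, diamond}, leaving only triangle.
Row 1, column 4: row 1 has {circle, square, star, diamond} and column 4 has {circle, square, triangle, star, diamond}, leaving only hexagon.
Row 1, column 1: row 1 has {circle, square, star, hexagon, diamond} and column 1 has {circle, star}, leaving only triangle.
Row 4, column 3: row 4 has {circle, triangle, star} and column 3 has {circle, square, star, diamond}, leaving only hexagon.
Row 4, column 5: row 4 has {circle, triangle, star, hexagon} and column 5 has {square, star, hexagon}, leaving only diamond.
Row 4 already has {circle, triangle, star, hexagon, diamond} and column 1 already has {circle, triangle, star}, so row 4, column 1 must be square.

square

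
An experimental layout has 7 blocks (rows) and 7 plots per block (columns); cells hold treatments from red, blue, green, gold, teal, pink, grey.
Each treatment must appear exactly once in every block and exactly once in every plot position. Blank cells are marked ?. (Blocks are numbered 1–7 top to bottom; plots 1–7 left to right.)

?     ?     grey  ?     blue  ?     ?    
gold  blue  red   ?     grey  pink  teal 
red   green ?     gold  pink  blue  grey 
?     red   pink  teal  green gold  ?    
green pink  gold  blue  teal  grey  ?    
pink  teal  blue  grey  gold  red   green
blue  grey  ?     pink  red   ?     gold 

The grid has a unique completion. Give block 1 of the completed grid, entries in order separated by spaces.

Block 1, plot 1: block 1 has {blue, grey} and plot 1 has {red, blue, green, gold, pink}, leaving only teal.
Block 1, plot 2: block 1 has {blue, teal, grey} and plot 2 has {red, blue, green, teal, pink, grey}, leaving only gold.
Block 1, plot 6: block 1 has {blue, gold, teal, grey} and plot 6 has {red, blue, gold, pink, grey}, leaving only green.
Block 1, plot 4: block 1 has {blue, green, gold, teal, grey} and plot 4 has {blue, gold, teal, pink, grey}, leaving only red.
Block 1, plot 7: block 1 has {red, blue, green, gold, teal, grey} and plot 7 has {green, gold, teal, grey}, leaving only pink.
So block 1 reads: teal gold grey red blue green pink.

teal gold grey red blue green pink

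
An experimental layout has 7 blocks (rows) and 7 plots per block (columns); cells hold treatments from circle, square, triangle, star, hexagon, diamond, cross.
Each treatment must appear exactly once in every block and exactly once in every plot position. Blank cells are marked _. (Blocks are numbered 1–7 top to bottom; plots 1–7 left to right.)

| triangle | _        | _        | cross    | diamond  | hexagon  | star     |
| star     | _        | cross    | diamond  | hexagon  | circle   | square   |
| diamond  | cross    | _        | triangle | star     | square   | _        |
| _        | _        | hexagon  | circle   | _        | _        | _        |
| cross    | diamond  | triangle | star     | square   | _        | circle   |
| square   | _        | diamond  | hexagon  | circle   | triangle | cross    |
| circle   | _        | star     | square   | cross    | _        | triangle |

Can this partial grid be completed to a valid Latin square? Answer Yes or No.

Block 4, plot 1: block 4 together with plot 1 already contain {circle, square, triangle, star, hexagon, diamond, cross} — every symbol — so nothing can go there. The grid has no valid completion.

No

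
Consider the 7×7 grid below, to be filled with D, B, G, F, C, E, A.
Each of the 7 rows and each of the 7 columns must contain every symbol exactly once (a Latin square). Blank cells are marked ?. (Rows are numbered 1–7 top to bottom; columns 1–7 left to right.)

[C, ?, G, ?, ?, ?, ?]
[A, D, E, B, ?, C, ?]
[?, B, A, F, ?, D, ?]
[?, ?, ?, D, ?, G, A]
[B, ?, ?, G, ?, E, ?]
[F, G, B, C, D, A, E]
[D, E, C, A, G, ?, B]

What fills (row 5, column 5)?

C

Row 1, column 4: row 1 has {G, C} and column 4 has {D, B, G, F, C, A}, leaving only E.
Row 2, column 5: row 2 has {D, B, C, E, A} and column 5 has {D, G}, leaving only F.
Row 2, column 7: row 2 has {D, B, F, C, E, A} and column 7 has {B, E, A}, leaving only G.
Row 3, column 7: row 3 has {D, B, F, A} and column 7 has {B, G, E, A}, leaving only C.
Row 3, column 5: row 3 has {D, B, F, C, A} and column 5 has {D, G, F}, leaving only E.
Row 3, column 1: row 3 has {D, B, F, C, E, A} and column 1 has {D, B, F, C, A}, leaving only G.
Row 4, column 1: row 4 has {D, G, A} and column 1 has {D, B, G, F, C, A}, leaving only E.
Row 4, column 3: row 4 has {D, G, E, A} and column 3 has {B, G, C, E, A}, leaving only F.
Row 4, column 2: row 4 has {D, G, F, E, A} and column 2 has {D, B, G, E}, leaving only C.
Row 4, column 5: row 4 has {D, G, F, C, E, A} and column 5 has {D, G, F, E}, leaving only B.
Row 1, column 5: row 1 has {G, C, E} and column 5 has {D, B, G, F, E}, leaving only A.
Row 5 already has {B, G, E} and column 5 already has {D, B, G, F, E, A}, so row 5, column 5 must be C.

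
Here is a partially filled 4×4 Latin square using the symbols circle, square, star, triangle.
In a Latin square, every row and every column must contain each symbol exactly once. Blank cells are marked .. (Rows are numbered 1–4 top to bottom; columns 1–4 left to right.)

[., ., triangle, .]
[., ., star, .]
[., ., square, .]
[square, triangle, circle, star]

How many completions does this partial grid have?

Row 1, column 1: eliminating its row and column leaves {circle, star}.
Row 1, column 2: eliminating its row and column leaves {circle, square, star}.
Row 1, column 4: eliminating its row and column leaves {circle, square}.
Row 2, column 1: eliminating its row and column leaves {circle, triangle}.
Row 2, column 2: eliminating its row and column leaves {circle, square}.
Row 2, column 4: eliminating its row and column leaves {circle, square, triangle}.
Row 3, column 1: eliminating its row and column leaves {circle, star, triangle}.
Row 3, column 2: eliminating its row and column leaves {circle, star}.
Row 3, column 4: eliminating its row and column leaves {circle, triangle}.
Enumerating the assignments across these blanks that avoid any row or column repeat gives 4 completions.

4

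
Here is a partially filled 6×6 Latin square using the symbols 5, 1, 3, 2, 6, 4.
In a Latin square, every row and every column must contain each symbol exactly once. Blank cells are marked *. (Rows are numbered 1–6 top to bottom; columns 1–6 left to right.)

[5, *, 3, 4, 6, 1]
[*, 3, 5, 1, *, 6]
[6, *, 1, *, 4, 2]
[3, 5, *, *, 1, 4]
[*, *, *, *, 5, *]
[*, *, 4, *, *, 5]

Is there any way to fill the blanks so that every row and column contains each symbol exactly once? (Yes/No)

No

Row 3, column 2: row 3 together with column 2 already contain {5, 1, 3, 2, 6, 4} — every symbol — so nothing can go there. The grid has no valid completion.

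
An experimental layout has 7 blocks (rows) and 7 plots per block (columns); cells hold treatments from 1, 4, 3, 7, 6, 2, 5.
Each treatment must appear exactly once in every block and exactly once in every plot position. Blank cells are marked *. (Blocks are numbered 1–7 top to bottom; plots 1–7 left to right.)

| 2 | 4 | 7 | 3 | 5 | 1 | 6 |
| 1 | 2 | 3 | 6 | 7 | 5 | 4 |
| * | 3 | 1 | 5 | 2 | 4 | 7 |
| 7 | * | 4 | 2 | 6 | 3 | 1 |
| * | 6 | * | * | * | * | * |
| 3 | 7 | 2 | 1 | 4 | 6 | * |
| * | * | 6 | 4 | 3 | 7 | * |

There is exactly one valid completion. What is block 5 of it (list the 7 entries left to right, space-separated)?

Block 5, plot 3: block 5 has {6} and plot 3 has {1, 4, 3, 7, 6, 2}, leaving only 5.
Block 5, plot 1: block 5 has {6, 5} and plot 1 has {1, 3, 7, 2}, leaving only 4.
Block 5, plot 4: block 5 has {4, 6, 5} and plot 4 has {1, 4, 3, 6, 2, 5}, leaving only 7.
Block 5, plot 5: block 5 has {4, 7, 6, 5} and plot 5 has {4, 3, 7, 6, 2, 5}, leaving only 1.
Block 5, plot 6: block 5 has {1, 4, 7, 6, 5} and plot 6 has {1, 4, 3, 7, 6, 5}, leaving only 2.
Block 5, plot 7: block 5 has {1, 4, 7, 6, 2, 5} and plot 7 has {1, 4, 7, 6}, leaving only 3.
So block 5 reads: 4 6 5 7 1 2 3.

4 6 5 7 1 2 3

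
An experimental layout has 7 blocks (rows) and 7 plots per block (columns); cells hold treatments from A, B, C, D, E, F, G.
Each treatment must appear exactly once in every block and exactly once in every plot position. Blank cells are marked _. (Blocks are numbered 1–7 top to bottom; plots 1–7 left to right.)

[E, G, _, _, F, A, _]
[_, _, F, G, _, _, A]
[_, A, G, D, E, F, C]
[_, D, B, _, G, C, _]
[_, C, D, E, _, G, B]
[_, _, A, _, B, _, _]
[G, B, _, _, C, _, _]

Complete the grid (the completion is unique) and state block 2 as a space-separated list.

Block 2, plot 2: block 2 has {A, F, G} and plot 2 has {A, B, C, D, G}, leaving only E.
Block 2, plot 5: block 2 has {A, E, F, G} and plot 5 has {B, C, E, F, G}, leaving only D.
Block 2, plot 6: block 2 has {A, D, E, F, G} and plot 6 has {A, C, F, G}, leaving only B.
Block 2, plot 1: block 2 has {A, B, D, E, F, G} and plot 1 has {E, G}, leaving only C.
So block 2 reads: C E F G D B A.

C E F G D B A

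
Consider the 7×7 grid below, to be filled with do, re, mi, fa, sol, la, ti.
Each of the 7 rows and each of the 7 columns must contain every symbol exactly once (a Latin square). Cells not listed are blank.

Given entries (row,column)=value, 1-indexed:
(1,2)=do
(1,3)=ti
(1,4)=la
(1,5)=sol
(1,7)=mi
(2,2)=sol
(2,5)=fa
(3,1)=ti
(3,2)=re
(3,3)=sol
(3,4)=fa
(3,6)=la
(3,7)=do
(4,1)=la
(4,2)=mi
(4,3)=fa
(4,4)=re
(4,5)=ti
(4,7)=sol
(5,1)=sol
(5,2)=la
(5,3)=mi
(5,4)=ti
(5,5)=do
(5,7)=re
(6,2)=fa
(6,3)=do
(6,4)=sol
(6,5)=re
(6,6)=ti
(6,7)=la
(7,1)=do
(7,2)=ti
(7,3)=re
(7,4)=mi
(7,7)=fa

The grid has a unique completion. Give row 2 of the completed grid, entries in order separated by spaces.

re sol la do fa mi ti

Row 2, column 3: row 2 has {fa, sol} and column 3 has {do, re, mi, fa, sol, ti}, leaving only la.
Row 2, column 4: row 2 has {fa, sol, la} and column 4 has {re, mi, fa, sol, la, ti}, leaving only do.
Row 2, column 7: row 2 has {do, fa, sol, la} and column 7 has {do, re, mi, fa, sol, la}, leaving only ti.
Row 3, column 5: row 3 has {do, re, fa, sol, la, ti} and column 5 has {do, re, fa, sol, ti}, leaving only mi.
Row 4, column 6: row 4 has {re, mi, fa, sol, la, ti} and column 6 has {la, ti}, leaving only do.
Row 5, column 6: row 5 has {do, re, mi, sol, la, ti} and column 6 has {do, la, ti}, leaving only fa.
Row 1, column 6: row 1 has {do, mi, sol, la, ti} and column 6 has {do, fa, la, ti}, leaving only re.
Row 2, column 6: row 2 has {do, fa, sol, la, ti} and column 6 has {do, re, fa, la, ti}, leaving only mi.
Row 2, column 1: row 2 has {do, mi, fa, sol, la, ti} and column 1 has {do, sol, la, ti}, leaving only re.
So row 2 reads: re sol la do fa mi ti.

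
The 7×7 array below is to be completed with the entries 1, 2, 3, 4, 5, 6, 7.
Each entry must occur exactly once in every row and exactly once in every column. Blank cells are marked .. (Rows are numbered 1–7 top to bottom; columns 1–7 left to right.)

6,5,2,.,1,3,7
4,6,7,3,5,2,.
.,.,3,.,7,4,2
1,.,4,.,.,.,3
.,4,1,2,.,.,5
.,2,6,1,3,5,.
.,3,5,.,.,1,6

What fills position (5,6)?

7

Row 1, column 4: row 1 has {1, 2, 3, 5, 6, 7} and column 4 has {1, 2, 3}, leaving only 4.
Row 2, column 7: row 2 has {2, 3, 4, 5, 6, 7} and column 7 has {2, 3, 5, 6, 7}, leaving only 1.
Row 3, column 1: row 3 has {2, 3, 4, 7} and column 1 has {1, 4, 6}, leaving only 5.
Row 3, column 2: row 3 has {2, 3, 4, 5, 7} and column 2 has {2, 3, 4, 5, 6}, leaving only 1.
Row 3, column 4: row 3 has {1, 2, 3, 4, 5, 7} and column 4 has {1, 2, 3, 4}, leaving only 6.
Row 4, column 2: row 4 has {1, 3, 4} and column 2 has {1, 2, 3, 4, 5, 6}, leaving only 7.
Row 4, column 4: row 4 has {1, 3, 4, 7} and column 4 has {1, 2, 3, 4, 6}, leaving only 5.
Row 4, column 6: row 4 has {1, 3, 4, 5, 7} and column 6 has {1, 2, 3, 4, 5}, leaving only 6.
Row 5 already has {1, 2, 4, 5} and column 6 already has {1, 2, 3, 4, 5, 6}, so row 5, column 6 must be 7.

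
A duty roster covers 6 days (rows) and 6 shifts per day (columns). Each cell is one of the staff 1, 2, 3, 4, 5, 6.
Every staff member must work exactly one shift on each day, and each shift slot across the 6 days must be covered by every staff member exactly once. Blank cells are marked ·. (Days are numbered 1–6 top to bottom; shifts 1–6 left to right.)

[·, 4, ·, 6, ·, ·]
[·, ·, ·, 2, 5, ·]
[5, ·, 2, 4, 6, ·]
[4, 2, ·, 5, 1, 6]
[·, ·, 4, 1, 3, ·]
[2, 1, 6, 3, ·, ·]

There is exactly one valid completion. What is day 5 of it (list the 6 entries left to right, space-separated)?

Day 5, shift 1: day 5 has {1, 3, 4} and shift 1 has {2, 4, 5}, leaving only 6.
Day 5, shift 2: day 5 has {1, 3, 4, 6} and shift 2 has {1, 2, 4}, leaving only 5.
Day 5, shift 6: day 5 has {1, 3, 4, 5, 6} and shift 6 has {6}, leaving only 2.
So day 5 reads: 6 5 4 1 3 2.

6 5 4 1 3 2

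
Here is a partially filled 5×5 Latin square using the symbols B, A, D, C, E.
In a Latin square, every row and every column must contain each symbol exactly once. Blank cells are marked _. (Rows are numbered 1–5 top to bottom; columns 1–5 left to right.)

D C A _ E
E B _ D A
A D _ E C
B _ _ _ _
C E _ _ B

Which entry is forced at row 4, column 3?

E

Row 1, column 4: row 1 has {A, D, C, E} and column 4 has {D, E}, leaving only B.
Row 2, column 3: row 2 has {B, A, D, E} and column 3 has {A}, leaving only C.
Row 3, column 3: row 3 has {A, D, C, E} and column 3 has {A, C}, leaving only B.
Row 4, column 2: row 4 has {B} and column 2 has {B, D, C, E}, leaving only A.
Row 4, column 4: row 4 has {B, A} and column 4 has {B, D, E}, leaving only C.
Row 4, column 5: row 4 has {B, A, C} and column 5 has {B, A, C, E}, leaving only D.
Row 4 already has {B, A, D, C} and column 3 already has {B, A, C}, so row 4, column 3 must be E.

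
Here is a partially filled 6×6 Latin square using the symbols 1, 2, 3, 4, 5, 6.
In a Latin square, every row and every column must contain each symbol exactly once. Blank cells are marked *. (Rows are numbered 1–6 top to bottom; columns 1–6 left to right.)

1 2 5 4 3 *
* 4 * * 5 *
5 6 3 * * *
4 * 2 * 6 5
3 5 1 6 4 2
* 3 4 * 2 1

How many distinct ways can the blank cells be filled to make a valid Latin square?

Row 1, column 6: eliminating its row and column leaves {6}.
Row 2, column 1: eliminating its row and column leaves {2, 6}.
Row 2, column 3: eliminating its row and column leaves {6}.
Row 2, column 4: eliminating its row and column leaves {1, 2, 3}.
Row 2, column 6: eliminating its row and column leaves {3, 6}.
Row 3, column 4: eliminating its row and column leaves {1, 2}.
Row 3, column 5: eliminating its row and column leaves {1}.
Row 3, column 6: eliminating its row and column leaves {4}.
Row 4, column 2: eliminating its row and column leaves {1}.
Row 4, column 4: eliminating its row and column leaves {1, 3}.
Row 6, column 1: eliminating its row and column leaves {6}.
Row 6, column 4: eliminating its row and column leaves {5}.
Only one assignment across all blanks avoids any row or column repeat, giving 1 completion.

1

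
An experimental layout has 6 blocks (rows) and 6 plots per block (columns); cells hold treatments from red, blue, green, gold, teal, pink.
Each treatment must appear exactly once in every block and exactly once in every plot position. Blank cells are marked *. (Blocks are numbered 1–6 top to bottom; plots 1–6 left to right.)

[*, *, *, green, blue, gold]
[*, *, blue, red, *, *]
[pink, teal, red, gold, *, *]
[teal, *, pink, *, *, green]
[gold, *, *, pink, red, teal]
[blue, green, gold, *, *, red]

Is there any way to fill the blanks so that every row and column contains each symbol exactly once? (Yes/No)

No block or plot among the givens repeats a symbol, and propagating forced cells runs into no contradiction.
One valid completion exists (for instance, red pink teal green blue gold / green gold blue red teal pink / pink teal red gold green blue / teal red pink blue gold green / gold blue green pink red teal / blue green gold teal pink red).

Yes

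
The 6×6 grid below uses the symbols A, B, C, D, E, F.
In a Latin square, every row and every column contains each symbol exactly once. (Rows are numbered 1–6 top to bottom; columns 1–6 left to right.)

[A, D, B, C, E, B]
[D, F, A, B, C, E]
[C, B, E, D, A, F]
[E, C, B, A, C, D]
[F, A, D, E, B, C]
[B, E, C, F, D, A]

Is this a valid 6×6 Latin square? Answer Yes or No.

No

Row 4 contains C twice (at columns 2 and 5); row 1 is also not a permutation.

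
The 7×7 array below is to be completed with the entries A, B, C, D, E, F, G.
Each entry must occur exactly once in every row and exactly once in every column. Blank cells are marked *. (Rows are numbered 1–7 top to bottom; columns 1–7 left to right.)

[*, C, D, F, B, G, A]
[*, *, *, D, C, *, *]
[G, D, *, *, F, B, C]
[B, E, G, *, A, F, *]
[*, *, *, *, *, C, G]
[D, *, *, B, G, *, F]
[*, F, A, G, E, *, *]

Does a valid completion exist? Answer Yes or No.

No row or column among the givens repeats a symbol, and propagating forced cells runs into no contradiction.
One valid completion exists (for instance, E C D F B G A / F G B D C A E / G D E A F B C / B E G C A F D / A B F E D C G / D A C B G E F / C F A G E D B).

Yes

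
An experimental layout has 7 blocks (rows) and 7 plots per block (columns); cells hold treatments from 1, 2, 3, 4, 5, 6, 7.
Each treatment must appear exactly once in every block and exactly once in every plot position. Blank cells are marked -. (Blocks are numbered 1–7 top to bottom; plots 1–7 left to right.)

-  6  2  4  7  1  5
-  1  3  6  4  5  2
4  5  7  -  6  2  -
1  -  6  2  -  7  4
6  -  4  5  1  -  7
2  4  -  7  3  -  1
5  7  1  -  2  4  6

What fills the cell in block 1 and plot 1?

3

Block 1 already has {1, 2, 4, 5, 6, 7} and plot 1 already has {1, 2, 4, 5, 6}, so block 1, plot 1 must be 3.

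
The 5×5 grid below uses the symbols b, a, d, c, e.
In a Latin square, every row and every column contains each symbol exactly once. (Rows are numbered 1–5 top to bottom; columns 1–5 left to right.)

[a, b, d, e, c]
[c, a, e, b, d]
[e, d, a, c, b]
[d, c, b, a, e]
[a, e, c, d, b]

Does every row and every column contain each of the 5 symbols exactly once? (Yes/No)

No

Every row is a permutation, but column 1 contains a twice (at rows 1 and 5).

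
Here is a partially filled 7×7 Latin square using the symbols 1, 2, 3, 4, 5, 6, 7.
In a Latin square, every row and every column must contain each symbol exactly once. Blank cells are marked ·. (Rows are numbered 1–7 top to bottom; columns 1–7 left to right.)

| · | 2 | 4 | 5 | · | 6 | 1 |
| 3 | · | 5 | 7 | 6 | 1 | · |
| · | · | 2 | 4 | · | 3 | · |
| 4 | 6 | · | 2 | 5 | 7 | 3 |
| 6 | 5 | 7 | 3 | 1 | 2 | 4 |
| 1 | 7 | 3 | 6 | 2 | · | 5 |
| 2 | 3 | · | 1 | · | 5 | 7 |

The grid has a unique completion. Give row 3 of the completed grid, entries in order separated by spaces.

Row 3, column 2: row 3 has {2, 3, 4} and column 2 has {2, 3, 5, 6, 7}, leaving only 1.
Row 3, column 5: row 3 has {1, 2, 3, 4} and column 5 has {1, 2, 5, 6}, leaving only 7.
Row 3, column 1: row 3 has {1, 2, 3, 4, 7} and column 1 has {1, 2, 3, 4, 6}, leaving only 5.
Row 3, column 7: row 3 has {1, 2, 3, 4, 5, 7} and column 7 has {1, 3, 4, 5, 7}, leaving only 6.
So row 3 reads: 5 1 2 4 7 3 6.

5 1 2 4 7 3 6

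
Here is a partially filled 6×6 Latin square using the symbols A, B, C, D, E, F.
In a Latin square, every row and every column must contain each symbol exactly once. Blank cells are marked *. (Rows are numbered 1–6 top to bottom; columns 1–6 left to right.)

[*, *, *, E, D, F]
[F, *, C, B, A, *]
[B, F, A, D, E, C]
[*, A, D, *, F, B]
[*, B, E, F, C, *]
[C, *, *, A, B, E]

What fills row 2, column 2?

Row 1, column 1: row 1 has {D, E, F} and column 1 has {B, C, F}, leaving only A.
Row 1, column 2: row 1 has {A, D, E, F} and column 2 has {A, B, F}, leaving only C.
Row 1, column 3: row 1 has {A, C, D, E, F} and column 3 has {A, C, D, E}, leaving only B.
Row 2, column 6: row 2 has {A, B, C, F} and column 6 has {B, C, E, F}, leaving only D.
Row 2 already has {A, B, C, D, F} and column 2 already has {A, B, C, F}, so row 2, column 2 must be E.

E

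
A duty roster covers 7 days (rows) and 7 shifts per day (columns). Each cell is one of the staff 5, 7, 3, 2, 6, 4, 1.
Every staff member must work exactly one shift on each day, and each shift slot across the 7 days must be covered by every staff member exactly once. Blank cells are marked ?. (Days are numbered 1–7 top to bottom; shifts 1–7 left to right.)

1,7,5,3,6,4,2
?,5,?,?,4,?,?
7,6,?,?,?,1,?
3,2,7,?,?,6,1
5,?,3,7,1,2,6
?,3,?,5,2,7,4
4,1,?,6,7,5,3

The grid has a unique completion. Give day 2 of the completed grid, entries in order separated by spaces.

2 5 6 1 4 3 7

Day 2, shift 6: day 2 has {5, 4} and shift 6 has {5, 7, 2, 6, 4, 1}, leaving only 3.
Day 2, shift 7: day 2 has {5, 3, 4} and shift 7 has {3, 2, 6, 4, 1}, leaving only 7.
Day 3, shift 7: day 3 has {7, 6, 1} and shift 7 has {7, 3, 2, 6, 4, 1}, leaving only 5.
Day 3, shift 5: day 3 has {5, 7, 6, 1} and shift 5 has {7, 2, 6, 4, 1}, leaving only 3.
Day 4, shift 4: day 4 has {7, 3, 2, 6, 1} and shift 4 has {5, 7, 3, 6}, leaving only 4.
Day 3, shift 4: day 3 has {5, 7, 3, 6, 1} and shift 4 has {5, 7, 3, 6, 4}, leaving only 2.
Day 2, shift 4: day 2 has {5, 7, 3, 4} and shift 4 has {5, 7, 3, 2, 6, 4}, leaving only 1.
Day 3, shift 3: day 3 has {5, 7, 3, 2, 6, 1} and shift 3 has {5, 7, 3}, leaving only 4.
Day 4, shift 5: day 4 has {7, 3, 2, 6, 4, 1} and shift 5 has {7, 3, 2, 6, 4, 1}, leaving only 5.
Day 5, shift 2: day 5 has {5, 7, 3, 2, 6, 1} and shift 2 has {5, 7, 3, 2, 6, 1}, leaving only 4.
Day 6, shift 1: day 6 has {5, 7, 3, 2, 4} and shift 1 has {5, 7, 3, 4, 1}, leaving only 6.
Day 2, shift 1: day 2 has {5, 7, 3, 4, 1} and shift 1 has {5, 7, 3, 6, 4, 1}, leaving only 2.
Day 2, shift 3: day 2 has {5, 7, 3, 2, 4, 1} and shift 3 has {5, 7, 3, 4}, leaving only 6.
So day 2 reads: 2 5 6 1 4 3 7.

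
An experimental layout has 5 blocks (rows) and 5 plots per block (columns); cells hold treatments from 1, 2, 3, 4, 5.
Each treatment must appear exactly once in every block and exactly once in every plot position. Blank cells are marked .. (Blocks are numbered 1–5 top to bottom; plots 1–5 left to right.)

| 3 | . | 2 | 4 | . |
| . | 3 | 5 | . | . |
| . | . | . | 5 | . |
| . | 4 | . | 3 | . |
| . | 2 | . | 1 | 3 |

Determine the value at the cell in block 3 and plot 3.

Block 2, plot 4: block 2 has {3, 5} and plot 4 has {1, 3, 4, 5}, leaving only 2.
Block 3, plot 2: block 3 has {5} and plot 2 has {2, 3, 4}, leaving only 1.
Block 1, plot 2: block 1 has {2, 3, 4} and plot 2 has {1, 2, 3, 4}, leaving only 5.
Block 1, plot 5: block 1 has {2, 3, 4, 5} and plot 5 has {3}, leaving only 1.
Block 2, plot 5: block 2 has {2, 3, 5} and plot 5 has {1, 3}, leaving only 4.
Block 2, plot 1: block 2 has {2, 3, 4, 5} and plot 1 has {3}, leaving only 1.
Block 3, plot 5: block 3 has {1, 5} and plot 5 has {1, 3, 4}, leaving only 2.
Block 3, plot 1: block 3 has {1, 2, 5} and plot 1 has {1, 3}, leaving only 4.
Block 3 already has {1, 2, 4, 5} and plot 3 already has {2, 5}, so block 3, plot 3 must be 3.

3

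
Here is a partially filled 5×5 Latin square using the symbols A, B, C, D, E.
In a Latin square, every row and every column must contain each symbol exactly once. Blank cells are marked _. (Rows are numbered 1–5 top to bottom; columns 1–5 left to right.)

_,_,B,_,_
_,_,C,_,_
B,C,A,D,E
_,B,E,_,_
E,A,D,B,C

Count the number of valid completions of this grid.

Row 1, column 1: eliminating its row and column leaves {A, C, D}.
Row 1, column 2: eliminating its row and column leaves {D, E}.
Row 1, column 4: eliminating its row and column leaves {A, C, E}.
Row 1, column 5: eliminating its row and column leaves {A, D}.
Row 2, column 1: eliminating its row and column leaves {A, D}.
Row 2, column 2: eliminating its row and column leaves {D, E}.
Row 2, column 4: eliminating its row and column leaves {A, E}.
Row 2, column 5: eliminating its row and column leaves {A, B, D}.
Row 4, column 1: eliminating its row and column leaves {A, C, D}.
Row 4, column 4: eliminating its row and column leaves {A, C}.
Row 4, column 5: eliminating its row and column leaves {A, D}.
Enumerating the assignments across these blanks that avoid any row or column repeat gives 3 completions.

3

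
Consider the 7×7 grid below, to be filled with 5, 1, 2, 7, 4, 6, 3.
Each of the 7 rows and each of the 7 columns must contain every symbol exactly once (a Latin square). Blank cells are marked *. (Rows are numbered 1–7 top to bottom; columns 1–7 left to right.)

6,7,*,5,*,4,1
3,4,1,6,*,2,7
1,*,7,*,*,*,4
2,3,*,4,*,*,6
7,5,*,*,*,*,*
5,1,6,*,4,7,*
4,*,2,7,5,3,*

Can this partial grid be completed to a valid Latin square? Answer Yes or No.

No

Row 2, column 5: row 2 together with column 5 already contain {5, 1, 2, 7, 4, 6, 3} — every symbol — so nothing can go there. The grid has no valid completion.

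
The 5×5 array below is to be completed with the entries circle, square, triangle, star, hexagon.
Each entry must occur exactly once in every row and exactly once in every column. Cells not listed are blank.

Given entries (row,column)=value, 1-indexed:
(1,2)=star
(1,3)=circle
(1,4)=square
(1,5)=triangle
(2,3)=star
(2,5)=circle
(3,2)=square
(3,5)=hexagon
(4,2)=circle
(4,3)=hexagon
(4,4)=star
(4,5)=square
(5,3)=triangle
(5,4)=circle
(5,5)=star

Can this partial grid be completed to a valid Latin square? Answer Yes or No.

No

Row 3, column 3: row 3 together with column 3 already contain {circle, square, triangle, star, hexagon} — every symbol — so nothing can go there. The grid has no valid completion.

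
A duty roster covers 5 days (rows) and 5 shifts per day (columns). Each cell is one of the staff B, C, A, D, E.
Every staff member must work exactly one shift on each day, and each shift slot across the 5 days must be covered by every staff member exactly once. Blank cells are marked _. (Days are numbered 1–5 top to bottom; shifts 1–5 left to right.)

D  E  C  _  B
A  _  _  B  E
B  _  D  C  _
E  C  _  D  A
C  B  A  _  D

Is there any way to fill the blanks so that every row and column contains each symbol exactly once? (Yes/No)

Day 2, shift 3: day 2 together with shift 3 already contain {B, C, A, D, E} — every symbol — so nothing can go there. The grid has no valid completion.

No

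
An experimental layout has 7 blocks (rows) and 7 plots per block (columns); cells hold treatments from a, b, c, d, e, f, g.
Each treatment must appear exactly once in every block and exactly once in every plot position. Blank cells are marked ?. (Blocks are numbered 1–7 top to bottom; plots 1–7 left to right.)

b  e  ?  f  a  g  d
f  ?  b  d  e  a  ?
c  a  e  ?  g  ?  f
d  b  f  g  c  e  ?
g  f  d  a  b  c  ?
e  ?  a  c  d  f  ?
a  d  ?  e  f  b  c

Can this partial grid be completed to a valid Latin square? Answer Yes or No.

No block or plot among the givens repeats a symbol, and propagating forced cells runs into no contradiction.
One valid completion exists (for instance, b e c f a g d / f c b d e a g / c a e b g d f / d b f g c e a / g f d a b c e / e g a c d f b / a d g e f b c).

Yes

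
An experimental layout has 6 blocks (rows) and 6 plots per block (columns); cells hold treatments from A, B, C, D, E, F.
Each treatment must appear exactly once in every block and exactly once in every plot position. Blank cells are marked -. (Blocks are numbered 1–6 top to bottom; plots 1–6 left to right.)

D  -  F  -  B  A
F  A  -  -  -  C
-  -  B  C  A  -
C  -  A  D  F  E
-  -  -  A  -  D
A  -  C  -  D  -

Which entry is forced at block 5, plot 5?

C

Block 1, plot 4: block 1 has {A, B, D, F} and plot 4 has {A, C, D}, leaving only E.
Block 1, plot 2: block 1 has {A, B, D, E, F} and plot 2 has {A}, leaving only C.
Block 2, plot 4: block 2 has {A, C, F} and plot 4 has {A, C, D, E}, leaving only B.
Block 2, plot 5: block 2 has {A, B, C, F} and plot 5 has {A, B, D, F}, leaving only E.
Block 5 already has {A, D} and plot 5 already has {A, B, D, E, F}, so block 5, plot 5 must be C.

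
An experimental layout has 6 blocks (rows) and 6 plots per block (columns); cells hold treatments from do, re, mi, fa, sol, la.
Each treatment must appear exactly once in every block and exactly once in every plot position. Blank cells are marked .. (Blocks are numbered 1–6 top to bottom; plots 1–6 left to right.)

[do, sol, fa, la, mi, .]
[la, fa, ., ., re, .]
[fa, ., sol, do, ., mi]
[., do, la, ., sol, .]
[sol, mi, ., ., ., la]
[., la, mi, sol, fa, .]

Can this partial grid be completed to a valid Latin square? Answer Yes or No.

No block or plot among the givens repeats a symbol, and propagating forced cells runs into no contradiction.
One valid completion exists (for instance, do sol fa la mi re / la fa do mi re sol / fa re sol do la mi / mi do la re sol fa / sol mi re fa do la / re la mi sol fa do).

Yes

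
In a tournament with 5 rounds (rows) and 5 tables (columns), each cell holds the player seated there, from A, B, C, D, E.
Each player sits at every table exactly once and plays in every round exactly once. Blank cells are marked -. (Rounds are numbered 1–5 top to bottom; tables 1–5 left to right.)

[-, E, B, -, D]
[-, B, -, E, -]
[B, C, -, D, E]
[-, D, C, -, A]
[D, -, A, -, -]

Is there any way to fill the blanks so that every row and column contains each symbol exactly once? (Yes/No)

Round 3, table 3: round 3 together with table 3 already contain {A, B, C, D, E} — every symbol — so nothing can go there. The grid has no valid completion.

No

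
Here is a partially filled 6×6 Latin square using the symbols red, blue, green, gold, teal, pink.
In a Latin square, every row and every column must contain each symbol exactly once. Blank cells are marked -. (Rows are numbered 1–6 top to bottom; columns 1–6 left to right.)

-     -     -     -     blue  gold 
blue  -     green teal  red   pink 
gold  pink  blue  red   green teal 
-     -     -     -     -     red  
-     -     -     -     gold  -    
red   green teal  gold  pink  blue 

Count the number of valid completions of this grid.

3

Row 1, column 1: eliminating its row and column leaves {green, teal, pink}.
Row 1, column 2: eliminating its row and column leaves {red, teal}.
Row 1, column 3: eliminating its row and column leaves {red, pink}.
Row 1, column 4: eliminating its row and column leaves {green, pink}.
Row 2, column 2: eliminating its row and column leaves {gold}.
Row 4, column 1: eliminating its row and column leaves {green, teal, pink}.
Row 4, column 2: eliminating its row and column leaves {blue, gold, teal}.
Row 4, column 3: eliminating its row and column leaves {gold, pink}.
Row 4, column 4: eliminating its row and column leaves {blue, green, pink}.
Row 4, column 5: eliminating its row and column leaves {teal}.
Row 5, column 1: eliminating its row and column leaves {green, teal, pink}.
Row 5, column 2: eliminating its row and column leaves {red, blue, teal}.
Row 5, column 3: eliminating its row and column leaves {red, pink}.
Row 5, column 4: eliminating its row and column leaves {blue, green, pink}.
Row 5, column 6: eliminating its row and column leaves {green}.
Enumerating the assignments across these blanks that avoid any row or column repeat gives 3 completions.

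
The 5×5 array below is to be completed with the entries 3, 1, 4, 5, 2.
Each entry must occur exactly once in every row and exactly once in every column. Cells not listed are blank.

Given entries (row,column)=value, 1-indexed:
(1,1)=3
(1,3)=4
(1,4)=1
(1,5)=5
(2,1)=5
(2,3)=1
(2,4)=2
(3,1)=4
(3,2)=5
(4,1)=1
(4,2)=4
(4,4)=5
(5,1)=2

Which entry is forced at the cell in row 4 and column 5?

2

Row 1, column 2: row 1 has {3, 1, 4, 5} and column 2 has {4, 5}, leaving only 2.
Row 2, column 2: row 2 has {1, 5, 2} and column 2 has {4, 5, 2}, leaving only 3.
Row 2, column 5: row 2 has {3, 1, 5, 2} and column 5 has {5}, leaving only 4.
Row 3, column 4: row 3 has {4, 5} and column 4 has {1, 5, 2}, leaving only 3.
Row 3, column 3: row 3 has {3, 4, 5} and column 3 has {1, 4}, leaving only 2.
Row 3, column 5: row 3 has {3, 4, 5, 2} and column 5 has {4, 5}, leaving only 1.
Row 4, column 3: row 4 has {1, 4, 5} and column 3 has {1, 4, 2}, leaving only 3.
Row 4 already has {3, 1, 4, 5} and column 5 already has {1, 4, 5}, so row 4, column 5 must be 2.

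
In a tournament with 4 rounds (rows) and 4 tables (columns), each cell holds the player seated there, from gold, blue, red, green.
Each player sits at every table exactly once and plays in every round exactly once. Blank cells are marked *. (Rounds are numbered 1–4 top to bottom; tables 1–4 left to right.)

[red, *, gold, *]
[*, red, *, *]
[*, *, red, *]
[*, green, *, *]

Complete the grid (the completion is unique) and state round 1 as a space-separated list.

Round 1, table 2: round 1 has {gold, red} and table 2 has {red, green}, leaving only blue.
Round 1, table 4: round 1 has {gold, blue, red} and table 4 has {}, leaving only green.
So round 1 reads: red blue gold green.

red blue gold green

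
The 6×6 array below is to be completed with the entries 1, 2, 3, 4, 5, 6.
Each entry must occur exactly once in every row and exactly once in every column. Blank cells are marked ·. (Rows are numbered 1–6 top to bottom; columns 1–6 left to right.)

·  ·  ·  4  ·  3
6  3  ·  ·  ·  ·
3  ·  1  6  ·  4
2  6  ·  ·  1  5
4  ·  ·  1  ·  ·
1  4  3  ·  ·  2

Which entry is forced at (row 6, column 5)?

Row 1, column 1: row 1 has {3, 4} and column 1 has {1, 2, 3, 4, 6}, leaving only 5.
Row 2, column 6: row 2 has {3, 6} and column 6 has {2, 3, 4, 5}, leaving only 1.
Row 4, column 3: row 4 has {1, 2, 5, 6} and column 3 has {1, 3}, leaving only 4.
Row 4, column 4: row 4 has {1, 2, 4, 5, 6} and column 4 has {1, 4, 6}, leaving only 3.
Row 5, column 6: row 5 has {1, 4} and column 6 has {1, 2, 3, 4, 5}, leaving only 6.
Row 6, column 4: row 6 has {1, 2, 3, 4} and column 4 has {1, 3, 4, 6}, leaving only 5.
Row 6 already has {1, 2, 3, 4, 5} and column 5 already has {1}, so row 6, column 5 must be 6.

6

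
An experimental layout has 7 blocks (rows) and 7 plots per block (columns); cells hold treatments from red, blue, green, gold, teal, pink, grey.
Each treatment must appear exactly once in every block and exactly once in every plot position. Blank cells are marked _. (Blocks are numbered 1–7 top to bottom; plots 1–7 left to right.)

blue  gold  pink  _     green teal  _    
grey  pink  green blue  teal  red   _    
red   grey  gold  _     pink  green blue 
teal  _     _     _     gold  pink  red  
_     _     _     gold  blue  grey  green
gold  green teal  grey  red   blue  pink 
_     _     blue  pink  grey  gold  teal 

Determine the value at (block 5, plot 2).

Block 1, plot 4: block 1 has {blue, green, gold, teal, pink} and plot 4 has {blue, gold, pink, grey}, leaving only red.
Block 1, plot 7: block 1 has {red, blue, green, gold, teal, pink} and plot 7 has {red, blue, green, teal, pink}, leaving only grey.
Block 2, plot 7: block 2 has {red, blue, green, teal, pink, grey} and plot 7 has {red, blue, green, teal, pink, grey}, leaving only gold.
Block 3, plot 4: block 3 has {red, blue, green, gold, pink, grey} and plot 4 has {red, blue, gold, pink, grey}, leaving only teal.
Block 4, plot 2: block 4 has {red, gold, teal, pink} and plot 2 has {green, gold, pink, grey}, leaving only blue.
Block 4, plot 3: block 4 has {red, blue, gold, teal, pink} and plot 3 has {blue, green, gold, teal, pink}, leaving only grey.
Block 4, plot 4: block 4 has {red, blue, gold, teal, pink, grey} and plot 4 has {red, blue, gold, teal, pink, grey}, leaving only green.
Block 5, plot 1: block 5 has {blue, green, gold, grey} and plot 1 has {red, blue, gold, teal, grey}, leaving only pink.
Block 5, plot 3: block 5 has {blue, green, gold, pink, grey} and plot 3 has {blue, green, gold, teal, pink, grey}, leaving only red.
Block 5 already has {red, blue, green, gold, pink, grey} and plot 2 already has {blue, green, gold, pink, grey}, so block 5, plot 2 must be teal.

teal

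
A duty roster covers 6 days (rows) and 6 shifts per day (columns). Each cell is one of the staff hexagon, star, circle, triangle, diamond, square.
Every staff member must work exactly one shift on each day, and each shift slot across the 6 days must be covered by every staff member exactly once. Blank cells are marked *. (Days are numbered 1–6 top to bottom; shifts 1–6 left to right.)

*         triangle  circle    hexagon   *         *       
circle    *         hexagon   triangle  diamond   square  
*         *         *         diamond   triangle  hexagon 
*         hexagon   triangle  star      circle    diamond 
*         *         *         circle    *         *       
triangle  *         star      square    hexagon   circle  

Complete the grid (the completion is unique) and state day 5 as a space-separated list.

hexagon square diamond circle star triangle

Day 1, shift 6: day 1 has {hexagon, circle, triangle} and shift 6 has {hexagon, circle, diamond, square}, leaving only star.
Day 5, shift 6: day 5 has {circle} and shift 6 has {hexagon, star, circle, diamond, square}, leaving only triangle.
Day 1, shift 5: day 1 has {hexagon, star, circle, triangle} and shift 5 has {hexagon, circle, triangle, diamond}, leaving only square.
Day 5, shift 5: day 5 has {circle, triangle} and shift 5 has {hexagon, circle, triangle, diamond, square}, leaving only star.
Day 1, shift 1: day 1 has {hexagon, star, circle, triangle, square} and shift 1 has {circle, triangle}, leaving only diamond.
Day 2, shift 2: day 2 has {hexagon, circle, triangle, diamond, square} and shift 2 has {hexagon, triangle}, leaving only star.
Day 3, shift 3: day 3 has {hexagon, triangle, diamond} and shift 3 has {hexagon, star, circle, triangle}, leaving only square.
Day 5, shift 3: day 5 has {star, circle, triangle} and shift 3 has {hexagon, star, circle, triangle, square}, leaving only diamond.
Day 5, shift 2: day 5 has {star, circle, triangle, diamond} and shift 2 has {hexagon, star, triangle}, leaving only square.
Day 5, shift 1: day 5 has {star, circle, triangle, diamond, square} and shift 1 has {circle, triangle, diamond}, leaving only hexagon.
So day 5 reads: hexagon square diamond circle star triangle.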